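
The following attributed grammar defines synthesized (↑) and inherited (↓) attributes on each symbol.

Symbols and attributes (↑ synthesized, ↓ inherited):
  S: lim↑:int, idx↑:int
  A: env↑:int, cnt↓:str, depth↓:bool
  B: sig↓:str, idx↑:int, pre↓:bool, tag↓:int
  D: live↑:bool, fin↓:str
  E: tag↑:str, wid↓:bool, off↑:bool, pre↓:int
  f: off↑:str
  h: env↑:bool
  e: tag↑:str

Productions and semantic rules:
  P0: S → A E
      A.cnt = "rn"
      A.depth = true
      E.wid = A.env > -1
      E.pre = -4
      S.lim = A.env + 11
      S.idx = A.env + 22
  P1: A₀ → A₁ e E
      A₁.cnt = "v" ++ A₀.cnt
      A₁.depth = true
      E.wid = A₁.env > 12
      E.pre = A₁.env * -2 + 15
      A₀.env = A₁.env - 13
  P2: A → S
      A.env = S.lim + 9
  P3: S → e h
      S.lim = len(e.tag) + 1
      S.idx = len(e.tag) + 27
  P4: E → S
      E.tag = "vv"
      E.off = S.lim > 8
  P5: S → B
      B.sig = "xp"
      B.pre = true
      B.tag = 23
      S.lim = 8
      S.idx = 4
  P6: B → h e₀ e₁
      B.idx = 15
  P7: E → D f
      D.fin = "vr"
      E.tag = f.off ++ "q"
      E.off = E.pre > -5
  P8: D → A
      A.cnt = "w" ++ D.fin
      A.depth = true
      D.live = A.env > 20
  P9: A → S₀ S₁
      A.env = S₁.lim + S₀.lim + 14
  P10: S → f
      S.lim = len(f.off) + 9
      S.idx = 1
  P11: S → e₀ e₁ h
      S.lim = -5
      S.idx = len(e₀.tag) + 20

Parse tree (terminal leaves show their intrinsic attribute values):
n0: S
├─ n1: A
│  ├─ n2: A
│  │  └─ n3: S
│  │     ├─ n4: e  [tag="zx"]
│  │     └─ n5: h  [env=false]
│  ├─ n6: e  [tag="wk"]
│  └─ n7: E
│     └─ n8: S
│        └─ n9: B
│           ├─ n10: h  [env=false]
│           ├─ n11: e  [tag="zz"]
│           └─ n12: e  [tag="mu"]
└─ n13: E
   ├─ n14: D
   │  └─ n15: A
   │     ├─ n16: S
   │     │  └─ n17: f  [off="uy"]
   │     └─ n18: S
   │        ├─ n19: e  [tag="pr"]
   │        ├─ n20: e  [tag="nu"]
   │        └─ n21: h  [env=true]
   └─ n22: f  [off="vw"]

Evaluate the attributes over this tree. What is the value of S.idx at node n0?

21

1. n1.cnt = "rn"  ["rn"]
2. n1.depth = true  [true]
3. n2.cnt = "vrn"  ["v" ++ A₀.cnt]
4. n2.depth = true  [true]
5. n4.tag = "zx"  [terminal]
6. n5.env = false  [terminal]
7. n3.lim = 3  [len(e.tag) + 1]
8. n3.idx = 29  [len(e.tag) + 27]
9. n2.env = 12  [S.lim + 9]
10. n6.tag = "wk"  [terminal]
11. n7.wid = false  [A₁.env > 12]
12. n7.pre = -9  [A₁.env * -2 + 15]
13. n9.sig = "xp"  ["xp"]
14. n9.pre = true  [true]
15. n9.tag = 23  [23]
16. n10.env = false  [terminal]
17. n11.tag = "zz"  [terminal]
18. n12.tag = "mu"  [terminal]
19. n9.idx = 15  [15]
20. n8.lim = 8  [8]
21. n8.idx = 4  [4]
22. n7.tag = "vv"  ["vv"]
23. n7.off = false  [S.lim > 8]
24. n1.env = -1  [A₁.env - 13]
25. n13.wid = false  [A.env > -1]
26. n13.pre = -4  [-4]
27. n14.fin = "vr"  ["vr"]
28. n15.cnt = "wvr"  ["w" ++ D.fin]
29. n15.depth = true  [true]
30. n17.off = "uy"  [terminal]
31. n16.lim = 11  [len(f.off) + 9]
32. n16.idx = 1  [1]
33. n19.tag = "pr"  [terminal]
34. n20.tag = "nu"  [terminal]
35. n21.env = true  [terminal]
36. n18.lim = -5  [-5]
37. n18.idx = 22  [len(e₀.tag) + 20]
38. n15.env = 20  [S₁.lim + S₀.lim + 14]
39. n14.live = false  [A.env > 20]
40. n22.off = "vw"  [terminal]
41. n13.tag = "vwq"  [f.off ++ "q"]
42. n13.off = true  [E.pre > -5]
43. n0.lim = 10  [A.env + 11]
44. n0.idx = 21  [A.env + 22]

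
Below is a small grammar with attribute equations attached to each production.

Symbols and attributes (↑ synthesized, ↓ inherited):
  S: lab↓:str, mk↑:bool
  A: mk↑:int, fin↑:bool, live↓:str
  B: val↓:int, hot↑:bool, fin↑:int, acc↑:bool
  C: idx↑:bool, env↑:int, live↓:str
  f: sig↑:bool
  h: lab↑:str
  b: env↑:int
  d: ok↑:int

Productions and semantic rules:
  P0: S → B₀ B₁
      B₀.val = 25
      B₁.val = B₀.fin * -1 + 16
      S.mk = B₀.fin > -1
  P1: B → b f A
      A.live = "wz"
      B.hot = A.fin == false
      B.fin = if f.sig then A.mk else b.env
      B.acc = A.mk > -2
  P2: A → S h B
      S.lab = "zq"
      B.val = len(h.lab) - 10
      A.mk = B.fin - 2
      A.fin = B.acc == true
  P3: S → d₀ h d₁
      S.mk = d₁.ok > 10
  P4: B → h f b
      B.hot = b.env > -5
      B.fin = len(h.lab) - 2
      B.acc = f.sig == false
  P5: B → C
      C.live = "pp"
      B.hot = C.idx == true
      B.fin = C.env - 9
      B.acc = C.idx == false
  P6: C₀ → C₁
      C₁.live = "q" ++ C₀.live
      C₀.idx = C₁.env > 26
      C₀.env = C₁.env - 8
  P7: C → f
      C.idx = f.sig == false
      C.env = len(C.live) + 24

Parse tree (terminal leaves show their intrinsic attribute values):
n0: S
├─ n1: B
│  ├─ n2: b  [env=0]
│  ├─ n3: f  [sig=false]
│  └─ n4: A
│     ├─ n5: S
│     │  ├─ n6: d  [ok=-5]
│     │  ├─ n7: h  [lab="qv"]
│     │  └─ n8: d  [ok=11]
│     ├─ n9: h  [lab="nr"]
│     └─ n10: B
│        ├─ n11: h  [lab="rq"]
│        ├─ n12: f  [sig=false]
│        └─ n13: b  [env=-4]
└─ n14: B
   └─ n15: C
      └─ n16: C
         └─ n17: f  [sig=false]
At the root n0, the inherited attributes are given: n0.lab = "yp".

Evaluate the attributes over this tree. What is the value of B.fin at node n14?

1. n0.lab = "yp"  [given at root]
2. n1.val = 25  [25]
3. n2.env = 0  [terminal]
4. n3.sig = false  [terminal]
5. n4.live = "wz"  ["wz"]
6. n5.lab = "zq"  ["zq"]
7. n6.ok = -5  [terminal]
8. n7.lab = "qv"  [terminal]
9. n8.ok = 11  [terminal]
10. n5.mk = true  [d₁.ok > 10]
11. n9.lab = "nr"  [terminal]
12. n10.val = -8  [len(h.lab) - 10]
13. n11.lab = "rq"  [terminal]
14. n12.sig = false  [terminal]
15. n13.env = -4  [terminal]
16. n10.hot = true  [b.env > -5]
17. n10.fin = 0  [len(h.lab) - 2]
18. n10.acc = true  [f.sig == false]
19. n4.mk = -2  [B.fin - 2]
20. n4.fin = true  [B.acc == true]
21. n1.hot = false  [A.fin == false]
22. n1.fin = 0  [if f.sig then A.mk else b.env]
23. n1.acc = false  [A.mk > -2]
24. n14.val = 16  [B₀.fin * -1 + 16]
25. n15.live = "pp"  ["pp"]
26. n16.live = "qpp"  ["q" ++ C₀.live]
27. n17.sig = false  [terminal]
28. n16.idx = true  [f.sig == false]
29. n16.env = 27  [len(C.live) + 24]
30. n15.idx = true  [C₁.env > 26]
31. n15.env = 19  [C₁.env - 8]
32. n14.hot = true  [C.idx == true]
33. n14.fin = 10  [C.env - 9]
34. n14.acc = false  [C.idx == false]
35. n0.mk = true  [B₀.fin > -1]

10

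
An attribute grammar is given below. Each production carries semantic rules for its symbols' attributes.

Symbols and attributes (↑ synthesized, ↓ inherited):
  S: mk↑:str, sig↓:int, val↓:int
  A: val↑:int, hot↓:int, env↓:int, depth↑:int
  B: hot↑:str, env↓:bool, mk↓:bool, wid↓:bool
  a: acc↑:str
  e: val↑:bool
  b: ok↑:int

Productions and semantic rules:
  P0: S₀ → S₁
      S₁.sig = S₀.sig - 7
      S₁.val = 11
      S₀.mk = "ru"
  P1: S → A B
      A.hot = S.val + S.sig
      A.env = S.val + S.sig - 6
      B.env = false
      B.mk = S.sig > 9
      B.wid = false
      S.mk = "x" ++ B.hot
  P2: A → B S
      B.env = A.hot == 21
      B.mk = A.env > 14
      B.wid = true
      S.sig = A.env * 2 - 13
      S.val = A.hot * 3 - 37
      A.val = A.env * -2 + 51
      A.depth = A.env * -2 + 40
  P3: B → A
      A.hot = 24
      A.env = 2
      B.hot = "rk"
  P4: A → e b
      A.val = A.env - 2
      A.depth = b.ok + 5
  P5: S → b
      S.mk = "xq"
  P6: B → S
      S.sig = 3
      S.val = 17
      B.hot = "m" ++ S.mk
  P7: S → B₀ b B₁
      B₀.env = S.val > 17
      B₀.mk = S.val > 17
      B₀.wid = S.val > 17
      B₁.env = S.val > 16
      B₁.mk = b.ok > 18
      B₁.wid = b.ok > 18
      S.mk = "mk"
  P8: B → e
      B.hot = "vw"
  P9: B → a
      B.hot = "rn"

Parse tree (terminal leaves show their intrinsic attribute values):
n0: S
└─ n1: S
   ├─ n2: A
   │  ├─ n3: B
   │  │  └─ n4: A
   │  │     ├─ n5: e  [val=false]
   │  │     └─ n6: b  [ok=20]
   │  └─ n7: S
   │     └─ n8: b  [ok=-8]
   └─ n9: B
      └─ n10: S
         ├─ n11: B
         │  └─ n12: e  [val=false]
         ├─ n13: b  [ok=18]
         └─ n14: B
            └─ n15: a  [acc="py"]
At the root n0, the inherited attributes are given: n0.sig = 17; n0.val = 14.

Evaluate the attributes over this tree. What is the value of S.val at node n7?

26

1. n0.sig = 17  [given at root]
2. n0.val = 14  [given at root]
3. n1.sig = 10  [S₀.sig - 7]
4. n1.val = 11  [11]
5. n2.hot = 21  [S.val + S.sig]
6. n2.env = 15  [S.val + S.sig - 6]
7. n3.env = true  [A.hot == 21]
8. n3.mk = true  [A.env > 14]
9. n3.wid = true  [true]
10. n4.hot = 24  [24]
11. n4.env = 2  [2]
12. n5.val = false  [terminal]
13. n6.ok = 20  [terminal]
14. n4.val = 0  [A.env - 2]
15. n4.depth = 25  [b.ok + 5]
16. n3.hot = "rk"  ["rk"]
17. n7.sig = 17  [A.env * 2 - 13]
18. n7.val = 26  [A.hot * 3 - 37]
19. n8.ok = -8  [terminal]
20. n7.mk = "xq"  ["xq"]
21. n2.val = 21  [A.env * -2 + 51]
22. n2.depth = 10  [A.env * -2 + 40]
23. n9.env = false  [false]
24. n9.mk = true  [S.sig > 9]
25. n9.wid = false  [false]
26. n10.sig = 3  [3]
27. n10.val = 17  [17]
28. n11.env = false  [S.val > 17]
29. n11.mk = false  [S.val > 17]
30. n11.wid = false  [S.val > 17]
31. n12.val = false  [terminal]
32. n11.hot = "vw"  ["vw"]
33. n13.ok = 18  [terminal]
34. n14.env = true  [S.val > 16]
35. n14.mk = false  [b.ok > 18]
36. n14.wid = false  [b.ok > 18]
37. n15.acc = "py"  [terminal]
38. n14.hot = "rn"  ["rn"]
39. n10.mk = "mk"  ["mk"]
40. n9.hot = "mmk"  ["m" ++ S.mk]
41. n1.mk = "xmmk"  ["x" ++ B.hot]
42. n0.mk = "ru"  ["ru"]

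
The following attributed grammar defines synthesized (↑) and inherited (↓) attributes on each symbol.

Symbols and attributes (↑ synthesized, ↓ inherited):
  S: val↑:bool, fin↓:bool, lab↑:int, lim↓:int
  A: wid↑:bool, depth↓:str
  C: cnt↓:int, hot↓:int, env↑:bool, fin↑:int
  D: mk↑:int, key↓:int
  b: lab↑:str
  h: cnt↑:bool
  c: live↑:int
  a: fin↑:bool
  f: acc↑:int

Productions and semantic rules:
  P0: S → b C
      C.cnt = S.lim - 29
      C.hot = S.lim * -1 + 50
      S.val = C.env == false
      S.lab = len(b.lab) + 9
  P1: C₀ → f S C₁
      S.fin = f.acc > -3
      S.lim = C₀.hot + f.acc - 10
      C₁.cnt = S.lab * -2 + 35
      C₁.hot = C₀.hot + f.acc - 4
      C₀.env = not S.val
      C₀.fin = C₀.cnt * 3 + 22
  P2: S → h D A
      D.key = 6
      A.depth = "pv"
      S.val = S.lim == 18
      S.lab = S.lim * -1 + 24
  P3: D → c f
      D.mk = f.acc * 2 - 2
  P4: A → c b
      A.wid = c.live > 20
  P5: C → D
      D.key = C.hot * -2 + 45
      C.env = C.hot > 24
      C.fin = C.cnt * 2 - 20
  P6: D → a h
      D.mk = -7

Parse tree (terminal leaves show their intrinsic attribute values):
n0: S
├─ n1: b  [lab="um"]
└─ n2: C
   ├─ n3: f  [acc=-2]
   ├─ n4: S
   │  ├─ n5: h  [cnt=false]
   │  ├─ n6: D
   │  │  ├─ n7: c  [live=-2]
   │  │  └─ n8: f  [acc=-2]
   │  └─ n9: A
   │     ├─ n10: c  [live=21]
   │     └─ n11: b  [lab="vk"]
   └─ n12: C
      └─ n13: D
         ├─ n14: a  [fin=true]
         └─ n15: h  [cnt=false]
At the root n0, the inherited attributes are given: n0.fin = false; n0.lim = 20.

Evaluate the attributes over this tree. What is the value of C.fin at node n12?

26

1. n0.fin = false  [given at root]
2. n0.lim = 20  [given at root]
3. n1.lab = "um"  [terminal]
4. n2.cnt = -9  [S.lim - 29]
5. n2.hot = 30  [S.lim * -1 + 50]
6. n3.acc = -2  [terminal]
7. n4.fin = true  [f.acc > -3]
8. n4.lim = 18  [C₀.hot + f.acc - 10]
9. n5.cnt = false  [terminal]
10. n6.key = 6  [6]
11. n7.live = -2  [terminal]
12. n8.acc = -2  [terminal]
13. n6.mk = -6  [f.acc * 2 - 2]
14. n9.depth = "pv"  ["pv"]
15. n10.live = 21  [terminal]
16. n11.lab = "vk"  [terminal]
17. n9.wid = true  [c.live > 20]
18. n4.val = true  [S.lim == 18]
19. n4.lab = 6  [S.lim * -1 + 24]
20. n12.cnt = 23  [S.lab * -2 + 35]
21. n12.hot = 24  [C₀.hot + f.acc - 4]
22. n13.key = -3  [C.hot * -2 + 45]
23. n14.fin = true  [terminal]
24. n15.cnt = false  [terminal]
25. n13.mk = -7  [-7]
26. n12.env = false  [C.hot > 24]
27. n12.fin = 26  [C.cnt * 2 - 20]
28. n2.env = false  [not S.val]
29. n2.fin = -5  [C₀.cnt * 3 + 22]
30. n0.val = true  [C.env == false]
31. n0.lab = 11  [len(b.lab) + 9]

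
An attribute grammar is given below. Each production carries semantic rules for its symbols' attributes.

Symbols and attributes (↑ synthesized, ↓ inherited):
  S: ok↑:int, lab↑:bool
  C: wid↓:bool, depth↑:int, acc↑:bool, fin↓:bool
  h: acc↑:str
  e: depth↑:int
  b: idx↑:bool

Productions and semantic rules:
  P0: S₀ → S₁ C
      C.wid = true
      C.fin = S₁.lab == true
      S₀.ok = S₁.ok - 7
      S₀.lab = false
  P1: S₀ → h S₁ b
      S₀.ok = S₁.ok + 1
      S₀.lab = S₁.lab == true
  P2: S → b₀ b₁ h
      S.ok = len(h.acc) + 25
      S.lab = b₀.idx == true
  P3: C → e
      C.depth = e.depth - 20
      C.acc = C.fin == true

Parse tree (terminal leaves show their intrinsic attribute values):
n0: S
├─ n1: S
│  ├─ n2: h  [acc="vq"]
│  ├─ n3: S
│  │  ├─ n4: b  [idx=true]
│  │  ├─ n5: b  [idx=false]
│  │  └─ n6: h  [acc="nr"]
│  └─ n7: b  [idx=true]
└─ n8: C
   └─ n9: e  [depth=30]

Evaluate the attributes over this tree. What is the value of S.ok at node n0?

1. n2.acc = "vq"  [terminal]
2. n4.idx = true  [terminal]
3. n5.idx = false  [terminal]
4. n6.acc = "nr"  [terminal]
5. n3.ok = 27  [len(h.acc) + 25]
6. n3.lab = true  [b₀.idx == true]
7. n7.idx = true  [terminal]
8. n1.ok = 28  [S₁.ok + 1]
9. n1.lab = true  [S₁.lab == true]
10. n8.wid = true  [true]
11. n8.fin = true  [S₁.lab == true]
12. n9.depth = 30  [terminal]
13. n8.depth = 10  [e.depth - 20]
14. n8.acc = true  [C.fin == true]
15. n0.ok = 21  [S₁.ok - 7]
16. n0.lab = false  [false]

21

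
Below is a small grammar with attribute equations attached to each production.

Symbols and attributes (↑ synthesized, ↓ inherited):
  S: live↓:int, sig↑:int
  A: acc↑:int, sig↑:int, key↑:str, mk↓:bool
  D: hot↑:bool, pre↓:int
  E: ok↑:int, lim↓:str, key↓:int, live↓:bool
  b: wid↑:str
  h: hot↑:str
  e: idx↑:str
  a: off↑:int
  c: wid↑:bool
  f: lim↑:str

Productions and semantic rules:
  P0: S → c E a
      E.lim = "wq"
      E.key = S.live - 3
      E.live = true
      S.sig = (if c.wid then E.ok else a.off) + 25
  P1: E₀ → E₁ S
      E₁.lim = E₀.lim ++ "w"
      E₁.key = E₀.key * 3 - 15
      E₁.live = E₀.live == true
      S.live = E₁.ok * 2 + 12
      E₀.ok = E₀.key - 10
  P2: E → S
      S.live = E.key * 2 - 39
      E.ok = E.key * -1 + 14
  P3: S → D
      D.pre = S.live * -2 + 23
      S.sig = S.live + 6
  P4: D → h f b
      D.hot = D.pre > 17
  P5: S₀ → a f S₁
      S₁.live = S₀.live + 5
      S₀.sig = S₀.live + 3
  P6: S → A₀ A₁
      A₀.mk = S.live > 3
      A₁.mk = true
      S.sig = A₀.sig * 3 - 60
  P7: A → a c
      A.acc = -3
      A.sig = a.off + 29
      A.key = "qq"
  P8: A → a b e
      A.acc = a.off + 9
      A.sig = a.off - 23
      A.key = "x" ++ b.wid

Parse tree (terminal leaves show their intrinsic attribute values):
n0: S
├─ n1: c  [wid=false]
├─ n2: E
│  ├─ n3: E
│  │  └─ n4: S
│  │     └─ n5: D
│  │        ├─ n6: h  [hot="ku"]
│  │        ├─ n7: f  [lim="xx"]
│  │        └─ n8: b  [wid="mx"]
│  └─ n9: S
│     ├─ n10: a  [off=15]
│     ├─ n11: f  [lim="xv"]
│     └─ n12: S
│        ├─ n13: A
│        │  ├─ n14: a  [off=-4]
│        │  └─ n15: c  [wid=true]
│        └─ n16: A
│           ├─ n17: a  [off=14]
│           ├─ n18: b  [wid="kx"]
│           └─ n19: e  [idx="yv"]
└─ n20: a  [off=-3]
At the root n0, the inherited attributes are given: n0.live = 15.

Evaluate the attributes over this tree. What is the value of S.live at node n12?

3

1. n0.live = 15  [given at root]
2. n1.wid = false  [terminal]
3. n2.lim = "wq"  ["wq"]
4. n2.key = 12  [S.live - 3]
5. n2.live = true  [true]
6. n3.lim = "wqw"  [E₀.lim ++ "w"]
7. n3.key = 21  [E₀.key * 3 - 15]
8. n3.live = true  [E₀.live == true]
9. n4.live = 3  [E.key * 2 - 39]
10. n5.pre = 17  [S.live * -2 + 23]
11. n6.hot = "ku"  [terminal]
12. n7.lim = "xx"  [terminal]
13. n8.wid = "mx"  [terminal]
14. n5.hot = false  [D.pre > 17]
15. n4.sig = 9  [S.live + 6]
16. n3.ok = -7  [E.key * -1 + 14]
17. n9.live = -2  [E₁.ok * 2 + 12]
18. n10.off = 15  [terminal]
19. n11.lim = "xv"  [terminal]
20. n12.live = 3  [S₀.live + 5]
21. n13.mk = false  [S.live > 3]
22. n14.off = -4  [terminal]
23. n15.wid = true  [terminal]
24. n13.acc = -3  [-3]
25. n13.sig = 25  [a.off + 29]
26. n13.key = "qq"  ["qq"]
27. n16.mk = true  [true]
28. n17.off = 14  [terminal]
29. n18.wid = "kx"  [terminal]
30. n19.idx = "yv"  [terminal]
31. n16.acc = 23  [a.off + 9]
32. n16.sig = -9  [a.off - 23]
33. n16.key = "xkx"  ["x" ++ b.wid]
34. n12.sig = 15  [A₀.sig * 3 - 60]
35. n9.sig = 1  [S₀.live + 3]
36. n2.ok = 2  [E₀.key - 10]
37. n20.off = -3  [terminal]
38. n0.sig = 22  [(if c.wid then E.ok else a.off) + 25]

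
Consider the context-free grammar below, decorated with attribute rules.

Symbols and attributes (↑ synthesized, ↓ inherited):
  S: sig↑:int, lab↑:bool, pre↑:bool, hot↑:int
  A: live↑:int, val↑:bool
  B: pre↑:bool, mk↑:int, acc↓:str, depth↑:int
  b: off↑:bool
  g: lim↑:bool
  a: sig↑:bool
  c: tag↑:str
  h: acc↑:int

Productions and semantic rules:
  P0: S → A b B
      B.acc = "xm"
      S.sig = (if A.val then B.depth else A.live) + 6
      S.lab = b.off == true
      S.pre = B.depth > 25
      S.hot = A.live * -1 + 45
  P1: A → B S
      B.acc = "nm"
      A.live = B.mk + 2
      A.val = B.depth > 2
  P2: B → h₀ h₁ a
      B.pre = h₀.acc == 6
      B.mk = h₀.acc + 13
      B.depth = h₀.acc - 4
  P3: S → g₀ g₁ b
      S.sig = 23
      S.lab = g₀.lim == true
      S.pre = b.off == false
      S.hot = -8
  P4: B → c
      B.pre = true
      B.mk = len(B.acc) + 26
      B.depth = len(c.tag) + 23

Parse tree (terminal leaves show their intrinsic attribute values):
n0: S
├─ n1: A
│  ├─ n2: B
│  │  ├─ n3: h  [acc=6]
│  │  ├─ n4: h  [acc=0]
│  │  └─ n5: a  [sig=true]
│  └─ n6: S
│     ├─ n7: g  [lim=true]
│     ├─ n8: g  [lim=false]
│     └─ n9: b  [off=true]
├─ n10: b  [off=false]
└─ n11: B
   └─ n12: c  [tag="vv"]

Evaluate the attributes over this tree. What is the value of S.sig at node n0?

1. n2.acc = "nm"  ["nm"]
2. n3.acc = 6  [terminal]
3. n4.acc = 0  [terminal]
4. n5.sig = true  [terminal]
5. n2.pre = true  [h₀.acc == 6]
6. n2.mk = 19  [h₀.acc + 13]
7. n2.depth = 2  [h₀.acc - 4]
8. n7.lim = true  [terminal]
9. n8.lim = false  [terminal]
10. n9.off = true  [terminal]
11. n6.sig = 23  [23]
12. n6.lab = true  [g₀.lim == true]
13. n6.pre = false  [b.off == false]
14. n6.hot = -8  [-8]
15. n1.live = 21  [B.mk + 2]
16. n1.val = false  [B.depth > 2]
17. n10.off = false  [terminal]
18. n11.acc = "xm"  ["xm"]
19. n12.tag = "vv"  [terminal]
20. n11.pre = true  [true]
21. n11.mk = 28  [len(B.acc) + 26]
22. n11.depth = 25  [len(c.tag) + 23]
23. n0.sig = 27  [(if A.val then B.depth else A.live) + 6]
24. n0.lab = false  [b.off == true]
25. n0.pre = false  [B.depth > 25]
26. n0.hot = 24  [A.live * -1 + 45]

27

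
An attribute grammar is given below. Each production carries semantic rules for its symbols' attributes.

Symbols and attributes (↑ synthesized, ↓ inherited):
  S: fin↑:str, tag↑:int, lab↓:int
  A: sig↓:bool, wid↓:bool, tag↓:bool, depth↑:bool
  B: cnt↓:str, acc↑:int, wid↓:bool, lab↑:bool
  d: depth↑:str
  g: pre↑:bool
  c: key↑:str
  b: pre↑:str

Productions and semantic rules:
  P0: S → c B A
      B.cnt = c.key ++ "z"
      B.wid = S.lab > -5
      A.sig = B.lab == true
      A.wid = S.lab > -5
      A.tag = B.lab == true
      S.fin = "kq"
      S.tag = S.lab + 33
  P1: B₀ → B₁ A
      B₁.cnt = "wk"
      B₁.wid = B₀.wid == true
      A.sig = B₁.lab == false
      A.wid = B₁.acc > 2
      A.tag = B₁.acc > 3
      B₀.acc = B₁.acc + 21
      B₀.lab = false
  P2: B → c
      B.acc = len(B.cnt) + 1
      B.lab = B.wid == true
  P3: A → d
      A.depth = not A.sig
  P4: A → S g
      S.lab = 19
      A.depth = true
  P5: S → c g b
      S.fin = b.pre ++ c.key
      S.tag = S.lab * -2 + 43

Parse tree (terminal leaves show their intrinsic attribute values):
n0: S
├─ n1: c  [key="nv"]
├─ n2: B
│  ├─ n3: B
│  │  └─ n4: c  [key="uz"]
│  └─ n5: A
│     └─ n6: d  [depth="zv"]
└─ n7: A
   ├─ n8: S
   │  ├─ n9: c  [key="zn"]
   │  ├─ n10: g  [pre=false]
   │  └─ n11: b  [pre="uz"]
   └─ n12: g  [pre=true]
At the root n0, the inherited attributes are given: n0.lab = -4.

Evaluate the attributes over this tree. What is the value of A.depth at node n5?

1. n0.lab = -4  [given at root]
2. n1.key = "nv"  [terminal]
3. n2.cnt = "nvz"  [c.key ++ "z"]
4. n2.wid = true  [S.lab > -5]
5. n3.cnt = "wk"  ["wk"]
6. n3.wid = true  [B₀.wid == true]
7. n4.key = "uz"  [terminal]
8. n3.acc = 3  [len(B.cnt) + 1]
9. n3.lab = true  [B.wid == true]
10. n5.sig = false  [B₁.lab == false]
11. n5.wid = true  [B₁.acc > 2]
12. n5.tag = false  [B₁.acc > 3]
13. n6.depth = "zv"  [terminal]
14. n5.depth = true  [not A.sig]
15. n2.acc = 24  [B₁.acc + 21]
16. n2.lab = false  [false]
17. n7.sig = false  [B.lab == true]
18. n7.wid = true  [S.lab > -5]
19. n7.tag = false  [B.lab == true]
20. n8.lab = 19  [19]
21. n9.key = "zn"  [terminal]
22. n10.pre = false  [terminal]
23. n11.pre = "uz"  [terminal]
24. n8.fin = "uzzn"  [b.pre ++ c.key]
25. n8.tag = 5  [S.lab * -2 + 43]
26. n12.pre = true  [terminal]
27. n7.depth = true  [true]
28. n0.fin = "kq"  ["kq"]
29. n0.tag = 29  [S.lab + 33]

true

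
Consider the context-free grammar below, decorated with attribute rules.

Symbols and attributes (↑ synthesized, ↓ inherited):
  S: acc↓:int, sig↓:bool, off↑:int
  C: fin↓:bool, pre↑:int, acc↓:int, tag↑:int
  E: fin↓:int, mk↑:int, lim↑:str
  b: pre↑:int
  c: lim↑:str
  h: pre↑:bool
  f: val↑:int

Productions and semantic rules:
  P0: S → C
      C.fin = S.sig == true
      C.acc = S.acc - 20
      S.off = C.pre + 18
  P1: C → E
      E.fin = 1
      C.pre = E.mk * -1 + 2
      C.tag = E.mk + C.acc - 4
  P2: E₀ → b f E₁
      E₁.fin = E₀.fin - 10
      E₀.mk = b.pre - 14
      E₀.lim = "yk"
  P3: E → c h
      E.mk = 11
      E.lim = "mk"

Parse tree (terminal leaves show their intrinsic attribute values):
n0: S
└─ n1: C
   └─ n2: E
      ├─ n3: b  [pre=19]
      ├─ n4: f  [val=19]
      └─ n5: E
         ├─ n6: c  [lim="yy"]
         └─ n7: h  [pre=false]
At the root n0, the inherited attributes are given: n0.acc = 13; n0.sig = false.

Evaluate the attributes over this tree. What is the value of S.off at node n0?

1. n0.acc = 13  [given at root]
2. n0.sig = false  [given at root]
3. n1.fin = false  [S.sig == true]
4. n1.acc = -7  [S.acc - 20]
5. n2.fin = 1  [1]
6. n3.pre = 19  [terminal]
7. n4.val = 19  [terminal]
8. n5.fin = -9  [E₀.fin - 10]
9. n6.lim = "yy"  [terminal]
10. n7.pre = false  [terminal]
11. n5.mk = 11  [11]
12. n5.lim = "mk"  ["mk"]
13. n2.mk = 5  [b.pre - 14]
14. n2.lim = "yk"  ["yk"]
15. n1.pre = -3  [E.mk * -1 + 2]
16. n1.tag = -6  [E.mk + C.acc - 4]
17. n0.off = 15  [C.pre + 18]

15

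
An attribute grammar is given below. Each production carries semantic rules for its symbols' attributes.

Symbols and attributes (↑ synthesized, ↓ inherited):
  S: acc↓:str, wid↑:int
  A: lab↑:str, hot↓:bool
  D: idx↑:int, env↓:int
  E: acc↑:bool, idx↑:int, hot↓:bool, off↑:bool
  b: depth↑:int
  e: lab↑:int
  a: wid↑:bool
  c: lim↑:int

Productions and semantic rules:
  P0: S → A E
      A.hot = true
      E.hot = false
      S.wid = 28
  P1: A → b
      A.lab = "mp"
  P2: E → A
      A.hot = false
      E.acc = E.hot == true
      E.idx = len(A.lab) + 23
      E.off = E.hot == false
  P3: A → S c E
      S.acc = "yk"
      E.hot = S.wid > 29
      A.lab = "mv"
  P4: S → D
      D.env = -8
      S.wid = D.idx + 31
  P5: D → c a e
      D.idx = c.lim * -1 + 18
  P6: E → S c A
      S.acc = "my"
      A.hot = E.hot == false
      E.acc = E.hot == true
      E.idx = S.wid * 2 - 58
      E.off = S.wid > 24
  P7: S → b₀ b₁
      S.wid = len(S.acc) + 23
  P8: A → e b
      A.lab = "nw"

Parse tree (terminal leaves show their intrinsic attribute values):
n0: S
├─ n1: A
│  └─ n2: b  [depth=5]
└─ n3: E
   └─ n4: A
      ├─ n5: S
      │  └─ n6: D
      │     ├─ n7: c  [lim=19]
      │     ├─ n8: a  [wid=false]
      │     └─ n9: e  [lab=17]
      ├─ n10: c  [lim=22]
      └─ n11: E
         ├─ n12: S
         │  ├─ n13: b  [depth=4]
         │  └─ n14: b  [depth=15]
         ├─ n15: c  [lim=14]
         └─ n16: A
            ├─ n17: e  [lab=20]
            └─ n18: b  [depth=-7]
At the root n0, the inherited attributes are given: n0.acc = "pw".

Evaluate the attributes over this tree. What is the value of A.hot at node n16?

1. n0.acc = "pw"  [given at root]
2. n1.hot = true  [true]
3. n2.depth = 5  [terminal]
4. n1.lab = "mp"  ["mp"]
5. n3.hot = false  [false]
6. n4.hot = false  [false]
7. n5.acc = "yk"  ["yk"]
8. n6.env = -8  [-8]
9. n7.lim = 19  [terminal]
10. n8.wid = false  [terminal]
11. n9.lab = 17  [terminal]
12. n6.idx = -1  [c.lim * -1 + 18]
13. n5.wid = 30  [D.idx + 31]
14. n10.lim = 22  [terminal]
15. n11.hot = true  [S.wid > 29]
16. n12.acc = "my"  ["my"]
17. n13.depth = 4  [terminal]
18. n14.depth = 15  [terminal]
19. n12.wid = 25  [len(S.acc) + 23]
20. n15.lim = 14  [terminal]
21. n16.hot = false  [E.hot == false]
22. n17.lab = 20  [terminal]
23. n18.depth = -7  [terminal]
24. n16.lab = "nw"  ["nw"]
25. n11.acc = true  [E.hot == true]
26. n11.idx = -8  [S.wid * 2 - 58]
27. n11.off = true  [S.wid > 24]
28. n4.lab = "mv"  ["mv"]
29. n3.acc = false  [E.hot == true]
30. n3.idx = 25  [len(A.lab) + 23]
31. n3.off = true  [E.hot == false]
32. n0.wid = 28  [28]

false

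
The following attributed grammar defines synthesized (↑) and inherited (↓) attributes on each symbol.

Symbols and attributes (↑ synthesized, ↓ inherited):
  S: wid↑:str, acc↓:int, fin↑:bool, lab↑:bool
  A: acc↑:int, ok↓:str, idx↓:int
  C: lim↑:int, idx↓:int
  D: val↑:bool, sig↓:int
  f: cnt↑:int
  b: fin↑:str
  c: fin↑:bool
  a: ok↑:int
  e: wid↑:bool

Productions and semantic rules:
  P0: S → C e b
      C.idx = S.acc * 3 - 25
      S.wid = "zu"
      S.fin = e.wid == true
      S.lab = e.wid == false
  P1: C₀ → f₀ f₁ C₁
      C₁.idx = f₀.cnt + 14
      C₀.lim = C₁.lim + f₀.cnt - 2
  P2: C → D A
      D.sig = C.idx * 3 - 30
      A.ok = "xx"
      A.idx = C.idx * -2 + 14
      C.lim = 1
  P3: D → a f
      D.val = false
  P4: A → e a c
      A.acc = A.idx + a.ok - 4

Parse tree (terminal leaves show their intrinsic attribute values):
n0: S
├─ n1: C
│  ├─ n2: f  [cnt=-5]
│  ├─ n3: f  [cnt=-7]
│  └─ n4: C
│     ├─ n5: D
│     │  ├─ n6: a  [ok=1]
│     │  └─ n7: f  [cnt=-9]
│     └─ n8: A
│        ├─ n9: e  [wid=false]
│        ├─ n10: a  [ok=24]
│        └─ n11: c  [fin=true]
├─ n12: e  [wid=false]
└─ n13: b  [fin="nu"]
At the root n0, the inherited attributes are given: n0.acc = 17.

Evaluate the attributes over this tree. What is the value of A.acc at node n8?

1. n0.acc = 17  [given at root]
2. n1.idx = 26  [S.acc * 3 - 25]
3. n2.cnt = -5  [terminal]
4. n3.cnt = -7  [terminal]
5. n4.idx = 9  [f₀.cnt + 14]
6. n5.sig = -3  [C.idx * 3 - 30]
7. n6.ok = 1  [terminal]
8. n7.cnt = -9  [terminal]
9. n5.val = false  [false]
10. n8.ok = "xx"  ["xx"]
11. n8.idx = -4  [C.idx * -2 + 14]
12. n9.wid = false  [terminal]
13. n10.ok = 24  [terminal]
14. n11.fin = true  [terminal]
15. n8.acc = 16  [A.idx + a.ok - 4]
16. n4.lim = 1  [1]
17. n1.lim = -6  [C₁.lim + f₀.cnt - 2]
18. n12.wid = false  [terminal]
19. n13.fin = "nu"  [terminal]
20. n0.wid = "zu"  ["zu"]
21. n0.fin = false  [e.wid == true]
22. n0.lab = true  [e.wid == false]

16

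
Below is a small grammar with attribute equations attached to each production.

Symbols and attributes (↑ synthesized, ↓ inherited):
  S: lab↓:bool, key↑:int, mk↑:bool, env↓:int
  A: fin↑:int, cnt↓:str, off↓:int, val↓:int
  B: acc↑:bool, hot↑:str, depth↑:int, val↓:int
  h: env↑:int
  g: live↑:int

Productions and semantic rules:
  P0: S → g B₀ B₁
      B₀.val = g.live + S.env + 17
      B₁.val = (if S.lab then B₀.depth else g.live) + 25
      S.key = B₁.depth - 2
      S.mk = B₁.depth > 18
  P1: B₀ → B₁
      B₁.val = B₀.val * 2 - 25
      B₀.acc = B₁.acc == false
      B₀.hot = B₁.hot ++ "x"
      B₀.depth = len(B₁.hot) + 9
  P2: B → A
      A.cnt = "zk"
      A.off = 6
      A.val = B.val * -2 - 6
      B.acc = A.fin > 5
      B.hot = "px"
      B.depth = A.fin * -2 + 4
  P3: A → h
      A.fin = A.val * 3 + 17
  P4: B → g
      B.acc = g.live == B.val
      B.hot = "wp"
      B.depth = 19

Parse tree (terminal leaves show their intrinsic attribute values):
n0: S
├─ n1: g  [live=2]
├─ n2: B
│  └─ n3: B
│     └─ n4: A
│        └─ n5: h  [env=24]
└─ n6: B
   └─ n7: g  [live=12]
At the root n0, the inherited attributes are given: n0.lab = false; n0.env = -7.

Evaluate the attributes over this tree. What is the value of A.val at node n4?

-4

1. n0.lab = false  [given at root]
2. n0.env = -7  [given at root]
3. n1.live = 2  [terminal]
4. n2.val = 12  [g.live + S.env + 17]
5. n3.val = -1  [B₀.val * 2 - 25]
6. n4.cnt = "zk"  ["zk"]
7. n4.off = 6  [6]
8. n4.val = -4  [B.val * -2 - 6]
9. n5.env = 24  [terminal]
10. n4.fin = 5  [A.val * 3 + 17]
11. n3.acc = false  [A.fin > 5]
12. n3.hot = "px"  ["px"]
13. n3.depth = -6  [A.fin * -2 + 4]
14. n2.acc = true  [B₁.acc == false]
15. n2.hot = "pxx"  [B₁.hot ++ "x"]
16. n2.depth = 11  [len(B₁.hot) + 9]
17. n6.val = 27  [(if S.lab then B₀.depth else g.live) + 25]
18. n7.live = 12  [terminal]
19. n6.acc = false  [g.live == B.val]
20. n6.hot = "wp"  ["wp"]
21. n6.depth = 19  [19]
22. n0.key = 17  [B₁.depth - 2]
23. n0.mk = true  [B₁.depth > 18]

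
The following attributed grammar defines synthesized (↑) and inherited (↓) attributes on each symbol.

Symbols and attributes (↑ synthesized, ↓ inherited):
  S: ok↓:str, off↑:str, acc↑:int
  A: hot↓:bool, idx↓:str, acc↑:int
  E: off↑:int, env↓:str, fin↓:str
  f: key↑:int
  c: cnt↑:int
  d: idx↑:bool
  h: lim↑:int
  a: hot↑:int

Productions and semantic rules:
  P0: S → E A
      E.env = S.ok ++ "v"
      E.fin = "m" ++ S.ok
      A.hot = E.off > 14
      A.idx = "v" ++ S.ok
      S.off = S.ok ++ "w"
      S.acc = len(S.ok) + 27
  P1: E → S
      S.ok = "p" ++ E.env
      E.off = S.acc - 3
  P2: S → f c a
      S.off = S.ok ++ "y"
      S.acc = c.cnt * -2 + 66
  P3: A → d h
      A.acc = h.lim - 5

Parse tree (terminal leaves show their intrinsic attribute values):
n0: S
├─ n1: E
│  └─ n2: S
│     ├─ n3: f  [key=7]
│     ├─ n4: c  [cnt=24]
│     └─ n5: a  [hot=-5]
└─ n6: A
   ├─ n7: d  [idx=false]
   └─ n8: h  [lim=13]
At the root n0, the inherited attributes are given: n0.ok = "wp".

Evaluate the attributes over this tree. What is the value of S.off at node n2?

1. n0.ok = "wp"  [given at root]
2. n1.env = "wpv"  [S.ok ++ "v"]
3. n1.fin = "mwp"  ["m" ++ S.ok]
4. n2.ok = "pwpv"  ["p" ++ E.env]
5. n3.key = 7  [terminal]
6. n4.cnt = 24  [terminal]
7. n5.hot = -5  [terminal]
8. n2.off = "pwpvy"  [S.ok ++ "y"]
9. n2.acc = 18  [c.cnt * -2 + 66]
10. n1.off = 15  [S.acc - 3]
11. n6.hot = true  [E.off > 14]
12. n6.idx = "vwp"  ["v" ++ S.ok]
13. n7.idx = false  [terminal]
14. n8.lim = 13  [terminal]
15. n6.acc = 8  [h.lim - 5]
16. n0.off = "wpw"  [S.ok ++ "w"]
17. n0.acc = 29  [len(S.ok) + 27]

"pwpvy"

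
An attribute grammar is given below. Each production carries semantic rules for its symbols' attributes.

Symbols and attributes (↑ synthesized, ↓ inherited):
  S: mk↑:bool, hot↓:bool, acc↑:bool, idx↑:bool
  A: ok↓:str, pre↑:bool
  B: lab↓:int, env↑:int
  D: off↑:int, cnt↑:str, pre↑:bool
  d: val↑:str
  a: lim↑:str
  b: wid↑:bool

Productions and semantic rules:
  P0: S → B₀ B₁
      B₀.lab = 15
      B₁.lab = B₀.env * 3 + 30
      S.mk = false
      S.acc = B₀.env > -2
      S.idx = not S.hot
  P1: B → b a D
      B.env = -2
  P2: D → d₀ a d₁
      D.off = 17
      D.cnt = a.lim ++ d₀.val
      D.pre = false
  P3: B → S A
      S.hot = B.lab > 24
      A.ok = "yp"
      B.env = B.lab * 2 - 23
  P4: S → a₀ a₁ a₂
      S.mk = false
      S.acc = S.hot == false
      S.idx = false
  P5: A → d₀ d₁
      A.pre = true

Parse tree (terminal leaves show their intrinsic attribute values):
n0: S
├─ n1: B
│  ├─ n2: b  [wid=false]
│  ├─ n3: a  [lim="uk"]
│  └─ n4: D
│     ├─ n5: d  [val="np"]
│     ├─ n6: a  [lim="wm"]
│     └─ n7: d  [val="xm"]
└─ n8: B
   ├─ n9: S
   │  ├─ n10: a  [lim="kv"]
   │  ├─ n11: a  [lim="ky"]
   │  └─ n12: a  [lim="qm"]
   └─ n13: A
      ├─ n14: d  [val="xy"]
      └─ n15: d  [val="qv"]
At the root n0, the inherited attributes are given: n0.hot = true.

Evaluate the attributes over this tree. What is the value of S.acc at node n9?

true

1. n0.hot = true  [given at root]
2. n1.lab = 15  [15]
3. n2.wid = false  [terminal]
4. n3.lim = "uk"  [terminal]
5. n5.val = "np"  [terminal]
6. n6.lim = "wm"  [terminal]
7. n7.val = "xm"  [terminal]
8. n4.off = 17  [17]
9. n4.cnt = "wmnp"  [a.lim ++ d₀.val]
10. n4.pre = false  [false]
11. n1.env = -2  [-2]
12. n8.lab = 24  [B₀.env * 3 + 30]
13. n9.hot = false  [B.lab > 24]
14. n10.lim = "kv"  [terminal]
15. n11.lim = "ky"  [terminal]
16. n12.lim = "qm"  [terminal]
17. n9.mk = false  [false]
18. n9.acc = true  [S.hot == false]
19. n9.idx = false  [false]
20. n13.ok = "yp"  ["yp"]
21. n14.val = "xy"  [terminal]
22. n15.val = "qv"  [terminal]
23. n13.pre = true  [true]
24. n8.env = 25  [B.lab * 2 - 23]
25. n0.mk = false  [false]
26. n0.acc = false  [B₀.env > -2]
27. n0.idx = false  [not S.hot]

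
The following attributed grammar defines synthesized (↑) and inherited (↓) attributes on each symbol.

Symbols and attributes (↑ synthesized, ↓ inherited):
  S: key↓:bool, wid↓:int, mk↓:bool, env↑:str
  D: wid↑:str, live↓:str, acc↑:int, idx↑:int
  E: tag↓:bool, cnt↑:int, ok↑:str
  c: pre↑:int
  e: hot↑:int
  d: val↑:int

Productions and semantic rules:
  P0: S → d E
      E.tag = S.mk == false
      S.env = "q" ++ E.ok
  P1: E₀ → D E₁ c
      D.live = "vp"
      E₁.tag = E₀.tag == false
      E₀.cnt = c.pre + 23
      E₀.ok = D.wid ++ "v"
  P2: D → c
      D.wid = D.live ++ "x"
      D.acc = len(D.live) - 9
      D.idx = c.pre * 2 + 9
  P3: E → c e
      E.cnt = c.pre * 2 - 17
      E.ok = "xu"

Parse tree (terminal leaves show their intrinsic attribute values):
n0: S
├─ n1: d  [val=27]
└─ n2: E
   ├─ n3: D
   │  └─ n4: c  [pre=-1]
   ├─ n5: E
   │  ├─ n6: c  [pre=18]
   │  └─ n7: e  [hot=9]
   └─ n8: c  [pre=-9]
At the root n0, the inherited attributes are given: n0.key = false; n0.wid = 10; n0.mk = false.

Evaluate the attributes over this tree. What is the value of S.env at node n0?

"qvpxv"

1. n0.key = false  [given at root]
2. n0.wid = 10  [given at root]
3. n0.mk = false  [given at root]
4. n1.val = 27  [terminal]
5. n2.tag = true  [S.mk == false]
6. n3.live = "vp"  ["vp"]
7. n4.pre = -1  [terminal]
8. n3.wid = "vpx"  [D.live ++ "x"]
9. n3.acc = -7  [len(D.live) - 9]
10. n3.idx = 7  [c.pre * 2 + 9]
11. n5.tag = false  [E₀.tag == false]
12. n6.pre = 18  [terminal]
13. n7.hot = 9  [terminal]
14. n5.cnt = 19  [c.pre * 2 - 17]
15. n5.ok = "xu"  ["xu"]
16. n8.pre = -9  [terminal]
17. n2.cnt = 14  [c.pre + 23]
18. n2.ok = "vpxv"  [D.wid ++ "v"]
19. n0.env = "qvpxv"  ["q" ++ E.ok]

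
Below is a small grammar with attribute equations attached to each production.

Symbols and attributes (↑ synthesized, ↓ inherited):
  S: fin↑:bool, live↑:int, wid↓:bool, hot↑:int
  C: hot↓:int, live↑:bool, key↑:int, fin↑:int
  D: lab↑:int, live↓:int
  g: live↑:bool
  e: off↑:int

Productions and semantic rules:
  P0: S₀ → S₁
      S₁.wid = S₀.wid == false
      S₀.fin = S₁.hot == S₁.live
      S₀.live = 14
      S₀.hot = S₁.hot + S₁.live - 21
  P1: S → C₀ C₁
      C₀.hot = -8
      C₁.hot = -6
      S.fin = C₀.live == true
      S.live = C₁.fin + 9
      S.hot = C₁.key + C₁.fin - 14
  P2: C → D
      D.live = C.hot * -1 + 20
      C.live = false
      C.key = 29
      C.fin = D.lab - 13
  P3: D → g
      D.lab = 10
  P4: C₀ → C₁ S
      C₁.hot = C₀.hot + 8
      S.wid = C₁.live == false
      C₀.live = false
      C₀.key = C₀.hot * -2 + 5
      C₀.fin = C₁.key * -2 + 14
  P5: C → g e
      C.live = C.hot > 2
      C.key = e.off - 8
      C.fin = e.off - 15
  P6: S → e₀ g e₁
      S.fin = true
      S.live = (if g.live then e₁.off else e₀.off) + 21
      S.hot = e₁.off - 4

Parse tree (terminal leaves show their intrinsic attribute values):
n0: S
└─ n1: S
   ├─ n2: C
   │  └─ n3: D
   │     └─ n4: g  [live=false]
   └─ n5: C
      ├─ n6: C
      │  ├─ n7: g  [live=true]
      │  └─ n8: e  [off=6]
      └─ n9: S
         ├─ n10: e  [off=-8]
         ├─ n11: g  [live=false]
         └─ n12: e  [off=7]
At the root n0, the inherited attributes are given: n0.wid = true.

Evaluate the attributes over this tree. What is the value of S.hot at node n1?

21

1. n0.wid = true  [given at root]
2. n1.wid = false  [S₀.wid == false]
3. n2.hot = -8  [-8]
4. n3.live = 28  [C.hot * -1 + 20]
5. n4.live = false  [terminal]
6. n3.lab = 10  [10]
7. n2.live = false  [false]
8. n2.key = 29  [29]
9. n2.fin = -3  [D.lab - 13]
10. n5.hot = -6  [-6]
11. n6.hot = 2  [C₀.hot + 8]
12. n7.live = true  [terminal]
13. n8.off = 6  [terminal]
14. n6.live = false  [C.hot > 2]
15. n6.key = -2  [e.off - 8]
16. n6.fin = -9  [e.off - 15]
17. n9.wid = true  [C₁.live == false]
18. n10.off = -8  [terminal]
19. n11.live = false  [terminal]
20. n12.off = 7  [terminal]
21. n9.fin = true  [true]
22. n9.live = 13  [(if g.live then e₁.off else e₀.off) + 21]
23. n9.hot = 3  [e₁.off - 4]
24. n5.live = false  [false]
25. n5.key = 17  [C₀.hot * -2 + 5]
26. n5.fin = 18  [C₁.key * -2 + 14]
27. n1.fin = false  [C₀.live == true]
28. n1.live = 27  [C₁.fin + 9]
29. n1.hot = 21  [C₁.key + C₁.fin - 14]
30. n0.fin = false  [S₁.hot == S₁.live]
31. n0.live = 14  [14]
32. n0.hot = 27  [S₁.hot + S₁.live - 21]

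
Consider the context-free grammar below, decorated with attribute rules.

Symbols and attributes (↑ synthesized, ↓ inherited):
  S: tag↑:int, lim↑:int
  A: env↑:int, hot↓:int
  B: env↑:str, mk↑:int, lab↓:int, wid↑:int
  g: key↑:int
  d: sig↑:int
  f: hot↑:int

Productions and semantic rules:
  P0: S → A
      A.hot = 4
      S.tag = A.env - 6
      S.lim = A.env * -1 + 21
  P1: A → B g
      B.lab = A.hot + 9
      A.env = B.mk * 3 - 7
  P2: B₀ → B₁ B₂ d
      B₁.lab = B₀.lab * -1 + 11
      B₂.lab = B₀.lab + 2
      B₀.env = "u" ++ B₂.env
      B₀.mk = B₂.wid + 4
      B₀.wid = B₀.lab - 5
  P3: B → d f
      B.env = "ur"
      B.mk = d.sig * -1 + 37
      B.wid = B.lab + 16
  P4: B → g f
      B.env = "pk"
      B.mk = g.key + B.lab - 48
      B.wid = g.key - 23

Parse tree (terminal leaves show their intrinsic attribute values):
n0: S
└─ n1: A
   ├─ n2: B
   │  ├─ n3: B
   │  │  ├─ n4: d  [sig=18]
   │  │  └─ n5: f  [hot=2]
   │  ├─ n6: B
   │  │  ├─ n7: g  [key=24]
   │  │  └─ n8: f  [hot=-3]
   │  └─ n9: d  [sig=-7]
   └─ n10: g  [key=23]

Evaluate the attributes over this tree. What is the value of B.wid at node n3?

14

1. n1.hot = 4  [4]
2. n2.lab = 13  [A.hot + 9]
3. n3.lab = -2  [B₀.lab * -1 + 11]
4. n4.sig = 18  [terminal]
5. n5.hot = 2  [terminal]
6. n3.env = "ur"  ["ur"]
7. n3.mk = 19  [d.sig * -1 + 37]
8. n3.wid = 14  [B.lab + 16]
9. n6.lab = 15  [B₀.lab + 2]
10. n7.key = 24  [terminal]
11. n8.hot = -3  [terminal]
12. n6.env = "pk"  ["pk"]
13. n6.mk = -9  [g.key + B.lab - 48]
14. n6.wid = 1  [g.key - 23]
15. n9.sig = -7  [terminal]
16. n2.env = "upk"  ["u" ++ B₂.env]
17. n2.mk = 5  [B₂.wid + 4]
18. n2.wid = 8  [B₀.lab - 5]
19. n10.key = 23  [terminal]
20. n1.env = 8  [B.mk * 3 - 7]
21. n0.tag = 2  [A.env - 6]
22. n0.lim = 13  [A.env * -1 + 21]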